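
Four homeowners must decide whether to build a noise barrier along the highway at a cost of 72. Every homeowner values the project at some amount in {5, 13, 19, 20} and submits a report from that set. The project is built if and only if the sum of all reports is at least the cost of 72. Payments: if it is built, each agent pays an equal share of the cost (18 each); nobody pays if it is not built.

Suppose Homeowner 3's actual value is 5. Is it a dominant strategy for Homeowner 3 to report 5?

Yes

Check each profile of the others' reports and compare truth against every alternative report.
Others report (19, 20, 20): truth gives 0, best alternative gives -13.
Others report (20, 19, 20): truth gives 0, best alternative gives -13.
Others report (20, 20, 19): truth gives 0, best alternative gives -13.
Others report (20, 20, 20): truth gives 0, best alternative gives -13.
Others report (5, 5, 5): truth gives 0, best alternative gives 0.
Others report (5, 5, 13): truth gives 0, best alternative gives 0.
(Remaining 58 profiles checked similarly; truth is weakly best in each.)
In every case the truthful report is at least as good as any alternative, so it is a dominant strategy.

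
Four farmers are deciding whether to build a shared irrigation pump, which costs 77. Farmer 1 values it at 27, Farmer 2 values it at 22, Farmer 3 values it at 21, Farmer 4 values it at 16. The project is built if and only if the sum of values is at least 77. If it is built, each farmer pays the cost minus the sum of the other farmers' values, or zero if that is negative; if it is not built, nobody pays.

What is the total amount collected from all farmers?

50

Total value 86 ≥ cost 77, so it is built.
Farmer 1: others sum to 59; max(0, 77 - 59) = 18.
Farmer 2: others sum to 64; max(0, 77 - 64) = 13.
Farmer 3: others sum to 65; max(0, 77 - 65) = 12.
Farmer 4: others sum to 70; max(0, 77 - 70) = 7.
Total collected = 18 + 13 + 12 + 7 = 50.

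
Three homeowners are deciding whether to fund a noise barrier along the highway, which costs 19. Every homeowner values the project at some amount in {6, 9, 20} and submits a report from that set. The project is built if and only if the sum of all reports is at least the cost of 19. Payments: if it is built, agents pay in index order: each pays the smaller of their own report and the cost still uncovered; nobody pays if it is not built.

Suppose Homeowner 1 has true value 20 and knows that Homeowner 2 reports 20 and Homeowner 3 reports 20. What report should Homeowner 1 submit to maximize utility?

6

Report 6: project built, pays 6, utility 20 - 6 = 14.
Report 9: project built, pays 9, utility 20 - 9 = 11.
Report 20: project built, pays 19, utility 20 - 19 = 1.
The best choice is 6 with utility 14.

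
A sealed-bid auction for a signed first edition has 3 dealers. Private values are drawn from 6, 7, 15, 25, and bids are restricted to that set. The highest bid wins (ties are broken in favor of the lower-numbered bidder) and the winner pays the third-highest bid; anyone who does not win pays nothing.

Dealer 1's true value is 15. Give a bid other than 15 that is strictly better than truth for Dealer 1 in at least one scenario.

Suppose Dealer 2 bids 6 and Dealer 3 bids 25.
Bid 15: loses, pays 0, utility 0.
Bid 25: wins, pays 6, utility 15 - 6 = 9.
So bidding 25 beats truth here (9 > 0).

25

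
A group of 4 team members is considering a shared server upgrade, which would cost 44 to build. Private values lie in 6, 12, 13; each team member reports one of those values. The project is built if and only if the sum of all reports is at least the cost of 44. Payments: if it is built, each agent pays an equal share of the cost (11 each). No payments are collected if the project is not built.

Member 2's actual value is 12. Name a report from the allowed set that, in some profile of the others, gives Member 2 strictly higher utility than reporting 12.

13

Suppose Member 1 reports 6, Member 3 reports 12 and Member 4 reports 13.
Report 12: project not built, utility 0.
Report 13: project built, pays 11, utility 12 - 11 = 1.
So reporting 13 beats truth here (1 > 0).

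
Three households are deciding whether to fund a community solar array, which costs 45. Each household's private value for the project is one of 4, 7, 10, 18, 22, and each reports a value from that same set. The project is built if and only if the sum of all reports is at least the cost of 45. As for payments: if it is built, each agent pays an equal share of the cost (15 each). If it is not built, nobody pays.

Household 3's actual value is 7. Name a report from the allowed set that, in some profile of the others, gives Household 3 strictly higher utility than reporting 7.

4

Suppose Household 1 reports 18 and Household 2 reports 22.
Report 7: project built, pays 15, utility 7 - 15 = -8.
Report 4: project not built, utility 0.
So reporting 4 beats truth here (0 > -8).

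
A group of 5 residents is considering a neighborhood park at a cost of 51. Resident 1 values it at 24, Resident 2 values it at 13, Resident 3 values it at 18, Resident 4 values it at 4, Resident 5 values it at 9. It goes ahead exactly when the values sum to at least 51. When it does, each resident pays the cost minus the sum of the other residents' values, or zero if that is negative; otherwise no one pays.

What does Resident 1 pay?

7

Total value 68 ≥ cost 51, so the project is built.
The other residents' values sum to 44.
Cost minus that sum is 51 - 44 = 7.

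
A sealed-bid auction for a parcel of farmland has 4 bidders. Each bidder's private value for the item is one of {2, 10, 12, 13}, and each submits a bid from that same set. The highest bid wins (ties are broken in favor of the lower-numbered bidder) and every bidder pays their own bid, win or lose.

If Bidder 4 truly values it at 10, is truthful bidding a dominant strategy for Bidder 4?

No

Consider the case where Bidder 1 bids 2, Bidder 2 bids 2 and Bidder 3 bids 10.
Truthful bid 10: loses but pays 10, utility -10.
Bid 2 instead: loses but pays 2, utility -2.
Since -2 > -10, bidding 2 is strictly better here, so truthful bidding is not dominant.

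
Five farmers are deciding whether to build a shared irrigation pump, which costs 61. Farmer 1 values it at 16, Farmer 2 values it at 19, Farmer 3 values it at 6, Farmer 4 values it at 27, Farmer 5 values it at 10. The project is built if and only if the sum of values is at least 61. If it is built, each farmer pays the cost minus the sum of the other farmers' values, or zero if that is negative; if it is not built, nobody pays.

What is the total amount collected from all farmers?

Total value 78 ≥ cost 61, so it is built.
Farmer 1: others sum to 62; max(0, 61 - 62) = 0.
Farmer 2: others sum to 59; max(0, 61 - 59) = 2.
Farmer 3: others sum to 72; max(0, 61 - 72) = 0.
Farmer 4: others sum to 51; max(0, 61 - 51) = 10.
Farmer 5: others sum to 68; max(0, 61 - 68) = 0.
Total collected = 0 + 2 + 0 + 10 + 0 = 12.

12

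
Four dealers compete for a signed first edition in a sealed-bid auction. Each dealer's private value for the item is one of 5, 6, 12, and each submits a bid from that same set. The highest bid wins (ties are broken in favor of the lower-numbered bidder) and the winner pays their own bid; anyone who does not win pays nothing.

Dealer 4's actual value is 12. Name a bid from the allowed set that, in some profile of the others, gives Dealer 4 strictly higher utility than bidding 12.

Suppose Dealer 1 bids 5, Dealer 2 bids 5 and Dealer 3 bids 5.
Bid 12: wins, pays 12, utility 12 - 12 = 0.
Bid 6: wins, pays 6, utility 12 - 6 = 6.
So bidding 6 beats truth here (6 > 0).

6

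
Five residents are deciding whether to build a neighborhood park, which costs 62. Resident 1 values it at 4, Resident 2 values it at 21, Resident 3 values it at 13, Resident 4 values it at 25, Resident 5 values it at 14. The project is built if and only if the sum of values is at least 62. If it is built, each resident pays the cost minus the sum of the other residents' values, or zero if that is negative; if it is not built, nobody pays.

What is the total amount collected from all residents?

Total value 77 ≥ cost 62, so it is built.
Resident 1: others sum to 73; max(0, 62 - 73) = 0.
Resident 2: others sum to 56; max(0, 62 - 56) = 6.
Resident 3: others sum to 64; max(0, 62 - 64) = 0.
Resident 4: others sum to 52; max(0, 62 - 52) = 10.
Resident 5: others sum to 63; max(0, 62 - 63) = 0.
Total collected = 0 + 6 + 0 + 10 + 0 = 16.

16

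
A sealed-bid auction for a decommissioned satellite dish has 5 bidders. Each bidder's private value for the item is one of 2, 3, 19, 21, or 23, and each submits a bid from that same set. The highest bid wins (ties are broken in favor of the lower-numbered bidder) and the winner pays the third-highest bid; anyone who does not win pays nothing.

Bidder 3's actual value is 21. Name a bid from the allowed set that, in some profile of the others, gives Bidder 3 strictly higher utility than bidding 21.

23

Suppose Bidder 1 bids 2, Bidder 2 bids 2, Bidder 4 bids 2 and Bidder 5 bids 23.
Bid 21: loses, pays 0, utility 0.
Bid 23: wins, pays 2, utility 21 - 2 = 19.
So bidding 23 beats truth here (19 > 0).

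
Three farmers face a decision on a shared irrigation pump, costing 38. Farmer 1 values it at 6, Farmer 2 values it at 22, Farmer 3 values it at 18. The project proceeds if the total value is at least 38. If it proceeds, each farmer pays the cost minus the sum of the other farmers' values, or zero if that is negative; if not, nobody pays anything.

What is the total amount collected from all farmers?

24

Total value 46 ≥ cost 38, so it is built.
Farmer 1: others sum to 40; max(0, 38 - 40) = 0.
Farmer 2: others sum to 24; max(0, 38 - 24) = 14.
Farmer 3: others sum to 28; max(0, 38 - 28) = 10.
Total collected = 0 + 14 + 10 = 24.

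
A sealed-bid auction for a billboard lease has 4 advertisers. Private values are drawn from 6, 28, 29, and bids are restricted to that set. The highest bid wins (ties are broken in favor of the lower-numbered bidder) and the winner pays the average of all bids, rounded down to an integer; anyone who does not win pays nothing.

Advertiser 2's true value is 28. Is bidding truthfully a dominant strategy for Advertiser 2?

Consider the case where Advertiser 1 bids 6, Advertiser 3 bids 6 and Advertiser 4 bids 29.
Truthful bid 28: loses, pays 0, utility 0.
Bid 29 instead: wins, pays 17, utility 28 - 17 = 11.
Since 11 > 0, bidding 29 is strictly better here, so truthful bidding is not dominant.

No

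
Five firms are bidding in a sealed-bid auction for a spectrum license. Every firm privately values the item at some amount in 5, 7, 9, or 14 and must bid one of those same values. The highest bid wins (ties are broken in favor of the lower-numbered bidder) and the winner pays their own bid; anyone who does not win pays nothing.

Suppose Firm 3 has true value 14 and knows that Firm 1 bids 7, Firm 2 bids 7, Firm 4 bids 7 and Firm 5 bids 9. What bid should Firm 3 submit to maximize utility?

9

Bid 5: loses, pays 0, utility 0.
Bid 7: loses, pays 0, utility 0.
Bid 9: wins, pays 9, utility 14 - 9 = 5.
Bid 14: wins, pays 14, utility 14 - 14 = 0.
The best choice is 9 with utility 5.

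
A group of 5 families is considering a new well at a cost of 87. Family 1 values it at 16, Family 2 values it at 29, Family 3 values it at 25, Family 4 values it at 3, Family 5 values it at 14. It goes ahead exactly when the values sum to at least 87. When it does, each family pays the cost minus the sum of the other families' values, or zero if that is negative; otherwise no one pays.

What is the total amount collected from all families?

Total value 87 ≥ cost 87, so it is built.
Family 1: others sum to 71; max(0, 87 - 71) = 16.
Family 2: others sum to 58; max(0, 87 - 58) = 29.
Family 3: others sum to 62; max(0, 87 - 62) = 25.
Family 4: others sum to 84; max(0, 87 - 84) = 3.
Family 5: others sum to 73; max(0, 87 - 73) = 14.
Total collected = 16 + 29 + 25 + 3 + 14 = 87.

87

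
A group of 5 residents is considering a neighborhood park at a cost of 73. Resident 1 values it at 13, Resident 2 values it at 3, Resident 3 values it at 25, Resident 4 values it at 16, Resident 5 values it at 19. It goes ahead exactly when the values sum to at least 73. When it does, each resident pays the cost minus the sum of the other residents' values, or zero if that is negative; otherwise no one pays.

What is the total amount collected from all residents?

Total value 76 ≥ cost 73, so it is built.
Resident 1: others sum to 63; max(0, 73 - 63) = 10.
Resident 2: others sum to 73; max(0, 73 - 73) = 0.
Resident 3: others sum to 51; max(0, 73 - 51) = 22.
Resident 4: others sum to 60; max(0, 73 - 60) = 13.
Resident 5: others sum to 57; max(0, 73 - 57) = 16.
Total collected = 10 + 0 + 22 + 13 + 16 = 61.

61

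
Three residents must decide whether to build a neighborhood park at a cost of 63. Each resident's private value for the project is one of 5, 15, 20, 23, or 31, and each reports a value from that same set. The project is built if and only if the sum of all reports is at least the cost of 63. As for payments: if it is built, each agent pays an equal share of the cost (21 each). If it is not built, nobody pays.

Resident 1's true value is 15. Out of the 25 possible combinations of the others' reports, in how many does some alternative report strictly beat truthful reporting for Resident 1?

Others report (20, 31): truth gives -6; report 5 gives 0 > -6. Violating.
Others report (23, 31): truth gives -6; report 5 gives 0 > -6. Violating.
Others report (31, 20): truth gives -6; report 5 gives 0 > -6. Violating.
Others report (31, 23): truth gives -6; report 5 gives 0 > -6. Violating.
Others report (5, 5): truth gives 0; no alternative beats it.
Others report (5, 15): truth gives 0; no alternative beats it.
(Checking all 25 profiles: 4 have a profitable deviation, 21 do not.)

4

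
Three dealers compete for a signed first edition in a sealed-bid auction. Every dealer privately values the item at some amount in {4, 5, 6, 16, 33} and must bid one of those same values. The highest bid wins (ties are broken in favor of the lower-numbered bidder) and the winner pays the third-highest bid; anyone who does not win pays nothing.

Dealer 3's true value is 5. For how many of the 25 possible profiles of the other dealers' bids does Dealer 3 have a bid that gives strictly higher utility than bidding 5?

Others bid (4, 5): truth gives 0; bid 6 gives 1 > 0. Violating.
Others bid (4, 6): truth gives 0; bid 16 gives 1 > 0. Violating.
Others bid (4, 16): truth gives 0; bid 33 gives 1 > 0. Violating.
Others bid (5, 4): truth gives 0; bid 6 gives 1 > 0. Violating.
Others bid (4, 4): truth gives 1; no alternative beats it.
Others bid (4, 33): truth gives 0; no alternative beats it.
(Checking all 25 profiles: 6 have a profitable deviation, 19 do not.)

6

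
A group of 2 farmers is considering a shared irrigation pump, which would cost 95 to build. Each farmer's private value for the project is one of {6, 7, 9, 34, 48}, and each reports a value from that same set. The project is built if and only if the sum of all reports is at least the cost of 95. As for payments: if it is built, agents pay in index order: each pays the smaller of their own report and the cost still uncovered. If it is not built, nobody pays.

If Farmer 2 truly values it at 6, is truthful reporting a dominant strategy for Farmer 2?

Yes

Check each profile of the others' reports and compare truth against every alternative report.
Others report (6): truth gives 0, best alternative gives 0.
Others report (7): truth gives 0, best alternative gives 0.
Others report (9): truth gives 0, best alternative gives 0.
Others report (34): truth gives 0, best alternative gives 0.
Others report (48): truth gives 0, best alternative gives 0.
In every case the truthful report is at least as good as any alternative, so it is a dominant strategy.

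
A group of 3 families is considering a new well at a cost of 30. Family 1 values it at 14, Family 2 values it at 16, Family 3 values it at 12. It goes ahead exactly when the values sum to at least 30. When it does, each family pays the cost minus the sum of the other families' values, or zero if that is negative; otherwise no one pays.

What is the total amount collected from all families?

Total value 42 ≥ cost 30, so it is built.
Family 1: others sum to 28; max(0, 30 - 28) = 2.
Family 2: others sum to 26; max(0, 30 - 26) = 4.
Family 3: others sum to 30; max(0, 30 - 30) = 0.
Total collected = 2 + 4 + 0 = 6.

6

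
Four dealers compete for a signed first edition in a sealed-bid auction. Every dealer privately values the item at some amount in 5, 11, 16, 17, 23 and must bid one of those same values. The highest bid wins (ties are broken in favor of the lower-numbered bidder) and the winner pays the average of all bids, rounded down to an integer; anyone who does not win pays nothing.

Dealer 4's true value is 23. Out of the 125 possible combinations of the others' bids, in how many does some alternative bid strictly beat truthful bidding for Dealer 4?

27

Others bid (5, 5, 5): truth gives 14; bid 11 gives 17 > 14. Violating.
Others bid (5, 5, 11): truth gives 12; bid 16 gives 14 > 12. Violating.
Others bid (5, 5, 16): truth gives 11; bid 17 gives 13 > 11. Violating.
Others bid (5, 11, 5): truth gives 12; bid 16 gives 14 > 12. Violating.
Others bid (5, 5, 17): truth gives 11; no alternative beats it.
Others bid (5, 5, 23): truth gives 0; no alternative beats it.
(Checking all 125 profiles: 27 have a profitable deviation, 98 do not.)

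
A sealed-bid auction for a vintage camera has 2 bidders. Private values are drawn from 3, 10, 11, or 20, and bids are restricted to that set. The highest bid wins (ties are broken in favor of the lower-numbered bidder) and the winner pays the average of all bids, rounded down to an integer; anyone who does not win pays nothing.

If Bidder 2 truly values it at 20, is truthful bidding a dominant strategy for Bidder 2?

Consider the case where Bidder 1 bids 3.
Truthful bid 20: wins, pays 11, utility 20 - 11 = 9.
Bid 10 instead: wins, pays 6, utility 20 - 6 = 14.
Since 14 > 9, bidding 10 is strictly better here, so truthful bidding is not dominant.

No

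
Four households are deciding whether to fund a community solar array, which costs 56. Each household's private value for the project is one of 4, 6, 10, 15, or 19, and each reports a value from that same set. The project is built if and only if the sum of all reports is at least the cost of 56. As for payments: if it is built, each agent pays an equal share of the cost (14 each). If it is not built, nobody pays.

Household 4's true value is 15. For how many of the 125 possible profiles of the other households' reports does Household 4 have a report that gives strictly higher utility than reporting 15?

Others report (4, 15, 19): truth gives 0; report 19 gives 1 > 0. Violating.
Others report (4, 19, 15): truth gives 0; report 19 gives 1 > 0. Violating.
Others report (6, 15, 19): truth gives 0; report 19 gives 1 > 0. Violating.
Others report (6, 19, 15): truth gives 0; report 19 gives 1 > 0. Violating.
Others report (4, 4, 4): truth gives 0; no alternative beats it.
Others report (4, 4, 6): truth gives 0; no alternative beats it.
(Checking all 125 profiles: 18 have a profitable deviation, 107 do not.)

18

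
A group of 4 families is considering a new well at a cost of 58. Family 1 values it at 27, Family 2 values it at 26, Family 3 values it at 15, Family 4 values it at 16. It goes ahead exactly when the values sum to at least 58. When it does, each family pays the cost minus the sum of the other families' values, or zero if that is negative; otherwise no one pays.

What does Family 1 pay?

1

Total value 84 ≥ cost 58, so the project is built.
The other families' values sum to 57.
Cost minus that sum is 58 - 57 = 1.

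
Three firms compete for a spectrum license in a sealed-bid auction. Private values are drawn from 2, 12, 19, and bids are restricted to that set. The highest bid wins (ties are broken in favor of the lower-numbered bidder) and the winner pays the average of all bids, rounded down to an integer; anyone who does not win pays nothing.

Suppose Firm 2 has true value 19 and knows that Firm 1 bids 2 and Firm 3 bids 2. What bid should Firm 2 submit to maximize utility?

Bid 2: loses, pays 0, utility 0.
Bid 12: wins, pays 5, utility 19 - 5 = 14.
Bid 19: wins, pays 7, utility 19 - 7 = 12.
The best choice is 12 with utility 14.

12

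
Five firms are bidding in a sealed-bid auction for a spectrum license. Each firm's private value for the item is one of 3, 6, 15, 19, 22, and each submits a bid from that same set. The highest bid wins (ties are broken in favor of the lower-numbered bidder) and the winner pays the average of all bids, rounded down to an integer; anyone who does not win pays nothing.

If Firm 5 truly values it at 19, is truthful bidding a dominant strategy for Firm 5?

Consider the case where Firm 1 bids 3, Firm 2 bids 3, Firm 3 bids 3 and Firm 4 bids 3.
Truthful bid 19: wins, pays 6, utility 19 - 6 = 13.
Bid 6 instead: wins, pays 3, utility 19 - 3 = 16.
Since 16 > 13, bidding 6 is strictly better here, so truthful bidding is not dominant.

No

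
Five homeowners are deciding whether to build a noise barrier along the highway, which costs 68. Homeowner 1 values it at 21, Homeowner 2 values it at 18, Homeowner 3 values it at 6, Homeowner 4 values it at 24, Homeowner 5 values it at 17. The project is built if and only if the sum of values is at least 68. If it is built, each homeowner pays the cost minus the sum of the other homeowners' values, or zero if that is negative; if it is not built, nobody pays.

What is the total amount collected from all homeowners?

9

Total value 86 ≥ cost 68, so it is built.
Homeowner 1: others sum to 65; max(0, 68 - 65) = 3.
Homeowner 2: others sum to 68; max(0, 68 - 68) = 0.
Homeowner 3: others sum to 80; max(0, 68 - 80) = 0.
Homeowner 4: others sum to 62; max(0, 68 - 62) = 6.
Homeowner 5: others sum to 69; max(0, 68 - 69) = 0.
Total collected = 3 + 0 + 0 + 6 + 0 = 9.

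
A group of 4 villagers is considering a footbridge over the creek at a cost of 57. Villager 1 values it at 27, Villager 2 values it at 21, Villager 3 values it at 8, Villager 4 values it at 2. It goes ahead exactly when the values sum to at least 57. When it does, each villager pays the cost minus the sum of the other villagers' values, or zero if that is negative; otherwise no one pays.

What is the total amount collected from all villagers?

54

Total value 58 ≥ cost 57, so it is built.
Villager 1: others sum to 31; max(0, 57 - 31) = 26.
Villager 2: others sum to 37; max(0, 57 - 37) = 20.
Villager 3: others sum to 50; max(0, 57 - 50) = 7.
Villager 4: others sum to 56; max(0, 57 - 56) = 1.
Total collected = 26 + 20 + 7 + 1 = 54.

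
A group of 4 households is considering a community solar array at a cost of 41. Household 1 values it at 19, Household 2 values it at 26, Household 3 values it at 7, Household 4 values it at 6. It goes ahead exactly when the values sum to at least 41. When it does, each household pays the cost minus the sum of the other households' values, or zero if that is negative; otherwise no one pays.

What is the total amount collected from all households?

Total value 58 ≥ cost 41, so it is built.
Household 1: others sum to 39; max(0, 41 - 39) = 2.
Household 2: others sum to 32; max(0, 41 - 32) = 9.
Household 3: others sum to 51; max(0, 41 - 51) = 0.
Household 4: others sum to 52; max(0, 41 - 52) = 0.
Total collected = 2 + 9 + 0 + 0 = 11.

11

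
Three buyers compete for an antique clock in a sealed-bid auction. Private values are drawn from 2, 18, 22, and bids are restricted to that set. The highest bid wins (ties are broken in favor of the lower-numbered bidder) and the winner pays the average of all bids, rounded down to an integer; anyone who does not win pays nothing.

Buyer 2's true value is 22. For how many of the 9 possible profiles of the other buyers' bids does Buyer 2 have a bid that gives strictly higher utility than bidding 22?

Others bid (2, 2): truth gives 14; bid 18 gives 15 > 14. Violating.
Others bid (2, 18): truth gives 8; bid 18 gives 10 > 8. Violating.
Others bid (2, 22): truth gives 7; no alternative beats it.
Others bid (18, 2): truth gives 8; no alternative beats it.
(Checking all 9 profiles: 2 have a profitable deviation, 7 do not.)

2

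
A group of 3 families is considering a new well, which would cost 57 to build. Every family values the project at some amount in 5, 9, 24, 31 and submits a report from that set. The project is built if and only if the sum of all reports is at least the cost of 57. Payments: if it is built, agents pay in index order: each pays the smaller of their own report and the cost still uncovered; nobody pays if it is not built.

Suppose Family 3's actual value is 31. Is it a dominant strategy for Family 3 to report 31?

Yes

Check each profile of the others' reports and compare truth against every alternative report.
Others report (5, 24): truth gives 3, best alternative gives 0.
Others report (24, 5): truth gives 3, best alternative gives 0.
Others report (31, 31): truth gives 31, best alternative gives 31.
Others report (24, 31): truth gives 29, best alternative gives 29.
Others report (31, 24): truth gives 29, best alternative gives 29.
Others report (24, 24): truth gives 22, best alternative gives 22.
(Remaining 10 profiles checked similarly; truth is weakly best in each.)
In every case the truthful report is at least as good as any alternative, so it is a dominant strategy.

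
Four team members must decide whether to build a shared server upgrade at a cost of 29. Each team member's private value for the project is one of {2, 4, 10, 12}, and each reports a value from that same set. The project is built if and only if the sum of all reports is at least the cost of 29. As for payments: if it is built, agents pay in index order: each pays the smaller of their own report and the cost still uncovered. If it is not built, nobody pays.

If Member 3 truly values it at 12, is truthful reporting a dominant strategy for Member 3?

No

Consider the case where Member 1 reports 2, Member 2 reports 10 and Member 4 reports 10.
Truthful report 12: project built, pays 12, utility 12 - 12 = 0.
Report 10 instead: project built, pays 10, utility 12 - 10 = 2.
Since 2 > 0, reporting 10 is strictly better here, so truthful reporting is not dominant.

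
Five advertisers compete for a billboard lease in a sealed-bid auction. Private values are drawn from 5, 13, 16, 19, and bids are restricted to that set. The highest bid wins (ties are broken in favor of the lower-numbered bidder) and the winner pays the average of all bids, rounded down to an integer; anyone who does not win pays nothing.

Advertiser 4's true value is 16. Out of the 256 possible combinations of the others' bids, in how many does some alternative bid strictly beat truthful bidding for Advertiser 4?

73

Others bid (5, 5, 5, 5): truth gives 9; bid 13 gives 10 > 9. Violating.
Others bid (5, 5, 5, 19): truth gives 0; bid 19 gives 6 > 0. Violating.
Others bid (5, 5, 13, 19): truth gives 0; bid 19 gives 4 > 0. Violating.
Others bid (5, 5, 16, 5): truth gives 0; bid 19 gives 6 > 0. Violating.
Others bid (5, 5, 5, 13): truth gives 8; no alternative beats it.
Others bid (5, 5, 5, 16): truth gives 7; no alternative beats it.
(Checking all 256 profiles: 73 have a profitable deviation, 183 do not.)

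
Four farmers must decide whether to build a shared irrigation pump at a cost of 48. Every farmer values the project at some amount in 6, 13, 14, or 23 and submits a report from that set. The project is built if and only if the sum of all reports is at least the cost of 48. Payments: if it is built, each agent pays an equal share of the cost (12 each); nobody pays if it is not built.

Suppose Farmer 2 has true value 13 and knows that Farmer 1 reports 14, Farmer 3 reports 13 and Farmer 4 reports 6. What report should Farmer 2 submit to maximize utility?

23

Report 6: project not built, utility 0.
Report 13: project not built, utility 0.
Report 14: project not built, utility 0.
Report 23: project built, pays 12, utility 13 - 12 = 1.
The best choice is 23 with utility 1.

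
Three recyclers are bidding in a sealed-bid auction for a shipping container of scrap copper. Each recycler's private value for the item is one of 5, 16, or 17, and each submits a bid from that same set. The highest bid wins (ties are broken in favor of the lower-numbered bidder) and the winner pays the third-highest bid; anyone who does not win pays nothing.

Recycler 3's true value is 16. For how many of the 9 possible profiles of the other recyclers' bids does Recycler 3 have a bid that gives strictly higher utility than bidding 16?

2

Others bid (5, 16): truth gives 0; bid 17 gives 11 > 0. Violating.
Others bid (16, 5): truth gives 0; bid 17 gives 11 > 0. Violating.
Others bid (5, 5): truth gives 11; no alternative beats it.
Others bid (5, 17): truth gives 0; no alternative beats it.
(Checking all 9 profiles: 2 have a profitable deviation, 7 do not.)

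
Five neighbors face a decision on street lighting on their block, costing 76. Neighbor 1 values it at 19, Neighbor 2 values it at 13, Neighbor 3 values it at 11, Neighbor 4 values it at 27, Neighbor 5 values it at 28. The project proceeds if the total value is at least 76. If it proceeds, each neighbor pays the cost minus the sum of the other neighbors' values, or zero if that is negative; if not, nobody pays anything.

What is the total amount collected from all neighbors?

11

Total value 98 ≥ cost 76, so it is built.
Neighbor 1: others sum to 79; max(0, 76 - 79) = 0.
Neighbor 2: others sum to 85; max(0, 76 - 85) = 0.
Neighbor 3: others sum to 87; max(0, 76 - 87) = 0.
Neighbor 4: others sum to 71; max(0, 76 - 71) = 5.
Neighbor 5: others sum to 70; max(0, 76 - 70) = 6.
Total collected = 0 + 0 + 0 + 5 + 6 = 11.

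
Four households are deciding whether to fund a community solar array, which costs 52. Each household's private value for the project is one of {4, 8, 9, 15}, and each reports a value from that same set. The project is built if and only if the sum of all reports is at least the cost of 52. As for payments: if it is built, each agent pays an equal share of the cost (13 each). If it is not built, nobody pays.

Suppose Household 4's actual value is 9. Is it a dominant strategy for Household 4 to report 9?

No

Consider the case where Household 1 reports 15, Household 2 reports 15 and Household 3 reports 15.
Truthful report 9: project built, pays 13, utility 9 - 13 = -4.
Report 4 instead: project not built, utility 0.
Since 0 > -4, reporting 4 is strictly better here, so truthful reporting is not dominant.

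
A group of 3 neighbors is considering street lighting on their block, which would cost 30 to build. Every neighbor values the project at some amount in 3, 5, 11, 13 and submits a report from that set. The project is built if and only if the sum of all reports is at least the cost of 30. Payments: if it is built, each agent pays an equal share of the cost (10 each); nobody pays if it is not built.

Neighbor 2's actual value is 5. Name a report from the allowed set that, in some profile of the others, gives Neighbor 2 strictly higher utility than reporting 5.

3

Suppose Neighbor 1 reports 13 and Neighbor 3 reports 13.
Report 5: project built, pays 10, utility 5 - 10 = -5.
Report 3: project not built, utility 0.
So reporting 3 beats truth here (0 > -5).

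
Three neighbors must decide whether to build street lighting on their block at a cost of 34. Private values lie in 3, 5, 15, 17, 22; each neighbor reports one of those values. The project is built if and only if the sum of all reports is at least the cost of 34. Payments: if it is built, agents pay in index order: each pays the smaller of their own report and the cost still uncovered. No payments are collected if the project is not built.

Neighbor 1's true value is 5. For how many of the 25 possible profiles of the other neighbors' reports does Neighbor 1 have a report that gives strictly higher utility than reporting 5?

Others report (15, 17): truth gives 0; report 3 gives 2 > 0. Violating.
Others report (15, 22): truth gives 0; report 3 gives 2 > 0. Violating.
Others report (17, 15): truth gives 0; report 3 gives 2 > 0. Violating.
Others report (17, 17): truth gives 0; report 3 gives 2 > 0. Violating.
Others report (3, 3): truth gives 0; no alternative beats it.
Others report (3, 5): truth gives 0; no alternative beats it.
(Checking all 25 profiles: 8 have a profitable deviation, 17 do not.)

8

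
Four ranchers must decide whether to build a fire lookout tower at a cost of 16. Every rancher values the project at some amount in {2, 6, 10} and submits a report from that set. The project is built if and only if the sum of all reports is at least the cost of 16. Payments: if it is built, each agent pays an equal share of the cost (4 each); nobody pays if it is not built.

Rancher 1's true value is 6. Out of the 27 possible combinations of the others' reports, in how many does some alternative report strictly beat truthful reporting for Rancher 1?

1

Others report (2, 2, 2): truth gives 0; report 10 gives 2 > 0. Violating.
Others report (2, 2, 6): truth gives 2; no alternative beats it.
Others report (2, 2, 10): truth gives 2; no alternative beats it.
(Checking all 27 profiles: 1 has a profitable deviation, 26 do not.)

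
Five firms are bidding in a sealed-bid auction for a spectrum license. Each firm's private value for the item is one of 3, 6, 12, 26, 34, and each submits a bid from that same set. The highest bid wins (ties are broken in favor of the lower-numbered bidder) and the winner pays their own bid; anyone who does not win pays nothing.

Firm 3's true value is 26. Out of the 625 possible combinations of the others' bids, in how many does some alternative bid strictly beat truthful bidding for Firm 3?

36

Others bid (3, 3, 3, 3): truth gives 0; bid 6 gives 20 > 0. Violating.
Others bid (3, 3, 3, 6): truth gives 0; bid 6 gives 20 > 0. Violating.
Others bid (3, 3, 3, 12): truth gives 0; bid 12 gives 14 > 0. Violating.
Others bid (3, 3, 6, 3): truth gives 0; bid 6 gives 20 > 0. Violating.
Others bid (3, 3, 3, 26): truth gives 0; no alternative beats it.
Others bid (3, 3, 3, 34): truth gives 0; no alternative beats it.
(Checking all 625 profiles: 36 have a profitable deviation, 589 do not.)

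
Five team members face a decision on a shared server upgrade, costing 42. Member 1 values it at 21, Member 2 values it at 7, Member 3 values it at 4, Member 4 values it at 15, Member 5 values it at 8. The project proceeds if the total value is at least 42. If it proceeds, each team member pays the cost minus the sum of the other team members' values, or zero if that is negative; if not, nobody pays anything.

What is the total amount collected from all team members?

10

Total value 55 ≥ cost 42, so it is built.
Member 1: others sum to 34; max(0, 42 - 34) = 8.
Member 2: others sum to 48; max(0, 42 - 48) = 0.
Member 3: others sum to 51; max(0, 42 - 51) = 0.
Member 4: others sum to 40; max(0, 42 - 40) = 2.
Member 5: others sum to 47; max(0, 42 - 47) = 0.
Total collected = 8 + 0 + 0 + 2 + 0 = 10.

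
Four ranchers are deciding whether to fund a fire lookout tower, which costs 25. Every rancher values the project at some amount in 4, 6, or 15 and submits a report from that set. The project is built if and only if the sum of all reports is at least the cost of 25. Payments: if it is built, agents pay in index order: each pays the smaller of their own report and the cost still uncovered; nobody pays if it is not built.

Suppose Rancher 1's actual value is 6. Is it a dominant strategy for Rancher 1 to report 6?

No

Consider the case where Rancher 2 reports 4, Rancher 3 reports 4 and Rancher 4 reports 15.
Truthful report 6: project built, pays 6, utility 6 - 6 = 0.
Report 4 instead: project built, pays 4, utility 6 - 4 = 2.
Since 2 > 0, reporting 4 is strictly better here, so truthful reporting is not dominant.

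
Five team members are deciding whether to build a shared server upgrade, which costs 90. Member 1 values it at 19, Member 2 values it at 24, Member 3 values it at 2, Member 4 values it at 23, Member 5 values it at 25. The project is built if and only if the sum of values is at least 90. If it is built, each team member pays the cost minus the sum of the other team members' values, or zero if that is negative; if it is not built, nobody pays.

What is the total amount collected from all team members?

Total value 93 ≥ cost 90, so it is built.
Member 1: others sum to 74; max(0, 90 - 74) = 16.
Member 2: others sum to 69; max(0, 90 - 69) = 21.
Member 3: others sum to 91; max(0, 90 - 91) = 0.
Member 4: others sum to 70; max(0, 90 - 70) = 20.
Member 5: others sum to 68; max(0, 90 - 68) = 22.
Total collected = 16 + 21 + 0 + 20 + 22 = 79.

79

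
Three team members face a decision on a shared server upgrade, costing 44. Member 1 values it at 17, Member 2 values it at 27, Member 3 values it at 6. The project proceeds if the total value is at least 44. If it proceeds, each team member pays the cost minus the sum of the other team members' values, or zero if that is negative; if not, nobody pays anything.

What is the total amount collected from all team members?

32

Total value 50 ≥ cost 44, so it is built.
Member 1: others sum to 33; max(0, 44 - 33) = 11.
Member 2: others sum to 23; max(0, 44 - 23) = 21.
Member 3: others sum to 44; max(0, 44 - 44) = 0.
Total collected = 11 + 21 + 0 = 32.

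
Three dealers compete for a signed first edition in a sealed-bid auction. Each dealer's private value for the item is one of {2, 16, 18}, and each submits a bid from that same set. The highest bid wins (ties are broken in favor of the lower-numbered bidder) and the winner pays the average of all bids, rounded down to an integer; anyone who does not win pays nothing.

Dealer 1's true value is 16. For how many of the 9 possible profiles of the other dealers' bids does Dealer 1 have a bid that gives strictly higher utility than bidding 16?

3

Others bid (2, 2): truth gives 10; bid 2 gives 14 > 10. Violating.
Others bid (2, 18): truth gives 0; bid 18 gives 4 > 0. Violating.
Others bid (18, 2): truth gives 0; bid 18 gives 4 > 0. Violating.
Others bid (2, 16): truth gives 5; no alternative beats it.
Others bid (16, 2): truth gives 5; no alternative beats it.
(Checking all 9 profiles: 3 have a profitable deviation, 6 do not.)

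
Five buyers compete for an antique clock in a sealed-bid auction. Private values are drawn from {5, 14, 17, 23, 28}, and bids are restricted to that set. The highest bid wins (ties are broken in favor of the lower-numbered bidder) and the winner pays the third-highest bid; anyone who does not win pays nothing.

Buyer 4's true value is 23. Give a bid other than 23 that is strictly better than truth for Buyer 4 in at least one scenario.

28

Suppose Buyer 1 bids 5, Buyer 2 bids 5, Buyer 3 bids 5 and Buyer 5 bids 28.
Bid 23: loses, pays 0, utility 0.
Bid 28: wins, pays 5, utility 23 - 5 = 18.
So bidding 28 beats truth here (18 > 0).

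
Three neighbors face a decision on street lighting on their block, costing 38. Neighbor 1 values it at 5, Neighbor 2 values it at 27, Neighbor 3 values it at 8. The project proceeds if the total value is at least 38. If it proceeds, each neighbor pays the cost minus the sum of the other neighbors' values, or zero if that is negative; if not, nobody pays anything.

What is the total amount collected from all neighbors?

Total value 40 ≥ cost 38, so it is built.
Neighbor 1: others sum to 35; max(0, 38 - 35) = 3.
Neighbor 2: others sum to 13; max(0, 38 - 13) = 25.
Neighbor 3: others sum to 32; max(0, 38 - 32) = 6.
Total collected = 3 + 25 + 6 = 34.

34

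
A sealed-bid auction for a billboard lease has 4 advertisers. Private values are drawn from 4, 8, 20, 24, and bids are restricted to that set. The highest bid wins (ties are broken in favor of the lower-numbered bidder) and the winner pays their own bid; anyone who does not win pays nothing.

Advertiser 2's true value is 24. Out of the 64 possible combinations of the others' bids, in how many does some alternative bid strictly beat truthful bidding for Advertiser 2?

Others bid (4, 4, 4): truth gives 0; bid 8 gives 16 > 0. Violating.
Others bid (4, 4, 8): truth gives 0; bid 8 gives 16 > 0. Violating.
Others bid (4, 4, 20): truth gives 0; bid 20 gives 4 > 0. Violating.
Others bid (4, 8, 4): truth gives 0; bid 8 gives 16 > 0. Violating.
Others bid (4, 4, 24): truth gives 0; no alternative beats it.
Others bid (4, 8, 24): truth gives 0; no alternative beats it.
(Checking all 64 profiles: 18 have a profitable deviation, 46 do not.)

18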